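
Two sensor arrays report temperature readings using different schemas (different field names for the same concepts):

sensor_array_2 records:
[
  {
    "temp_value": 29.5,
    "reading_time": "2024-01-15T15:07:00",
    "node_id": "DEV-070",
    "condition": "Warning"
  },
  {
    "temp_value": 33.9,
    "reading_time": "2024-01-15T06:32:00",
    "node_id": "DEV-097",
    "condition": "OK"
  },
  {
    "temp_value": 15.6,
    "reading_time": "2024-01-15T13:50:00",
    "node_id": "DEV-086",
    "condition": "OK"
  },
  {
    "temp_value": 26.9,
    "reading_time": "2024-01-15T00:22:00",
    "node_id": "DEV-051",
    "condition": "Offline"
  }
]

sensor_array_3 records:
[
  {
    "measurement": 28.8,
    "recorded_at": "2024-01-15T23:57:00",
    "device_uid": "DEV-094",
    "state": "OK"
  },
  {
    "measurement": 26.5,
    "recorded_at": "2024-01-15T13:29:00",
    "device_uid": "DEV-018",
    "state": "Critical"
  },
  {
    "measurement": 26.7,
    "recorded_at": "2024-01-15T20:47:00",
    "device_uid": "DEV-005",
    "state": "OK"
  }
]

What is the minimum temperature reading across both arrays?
15.6

Schema mapping: "temp_value" (sensor_array_2) = "measurement" (sensor_array_3) = temperature reading

Minimum in sensor_array_2: 15.6
Minimum in sensor_array_3: 26.5

Overall minimum: min(15.6, 26.5) = 15.6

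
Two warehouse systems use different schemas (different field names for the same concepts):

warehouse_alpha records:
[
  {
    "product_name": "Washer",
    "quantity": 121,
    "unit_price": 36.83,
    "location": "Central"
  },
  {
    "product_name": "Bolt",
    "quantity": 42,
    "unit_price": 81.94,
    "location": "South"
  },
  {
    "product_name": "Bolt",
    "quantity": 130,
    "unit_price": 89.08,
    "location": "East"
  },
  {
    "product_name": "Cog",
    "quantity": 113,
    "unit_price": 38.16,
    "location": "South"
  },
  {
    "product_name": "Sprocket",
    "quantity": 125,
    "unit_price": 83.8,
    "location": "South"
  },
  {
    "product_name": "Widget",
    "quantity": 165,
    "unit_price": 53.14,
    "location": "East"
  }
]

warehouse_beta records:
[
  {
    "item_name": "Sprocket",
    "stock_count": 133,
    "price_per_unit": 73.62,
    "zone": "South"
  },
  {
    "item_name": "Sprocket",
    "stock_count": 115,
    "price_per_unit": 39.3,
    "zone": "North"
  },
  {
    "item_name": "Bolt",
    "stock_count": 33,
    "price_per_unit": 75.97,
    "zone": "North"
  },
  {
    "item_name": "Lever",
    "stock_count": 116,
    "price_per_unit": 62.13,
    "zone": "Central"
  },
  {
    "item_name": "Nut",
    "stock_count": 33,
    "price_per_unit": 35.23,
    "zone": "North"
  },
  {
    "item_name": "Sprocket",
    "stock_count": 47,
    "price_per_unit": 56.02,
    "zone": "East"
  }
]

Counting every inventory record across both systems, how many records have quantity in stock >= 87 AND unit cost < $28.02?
0

Schema mappings:
- "quantity" (warehouse_alpha) = "stock_count" (warehouse_beta) = quantity
- "unit_price" (warehouse_alpha) = "price_per_unit" (warehouse_beta) = unit cost

Records meeting both conditions in warehouse_alpha: 0
Records meeting both conditions in warehouse_beta: 0

Total: 0 + 0 = 0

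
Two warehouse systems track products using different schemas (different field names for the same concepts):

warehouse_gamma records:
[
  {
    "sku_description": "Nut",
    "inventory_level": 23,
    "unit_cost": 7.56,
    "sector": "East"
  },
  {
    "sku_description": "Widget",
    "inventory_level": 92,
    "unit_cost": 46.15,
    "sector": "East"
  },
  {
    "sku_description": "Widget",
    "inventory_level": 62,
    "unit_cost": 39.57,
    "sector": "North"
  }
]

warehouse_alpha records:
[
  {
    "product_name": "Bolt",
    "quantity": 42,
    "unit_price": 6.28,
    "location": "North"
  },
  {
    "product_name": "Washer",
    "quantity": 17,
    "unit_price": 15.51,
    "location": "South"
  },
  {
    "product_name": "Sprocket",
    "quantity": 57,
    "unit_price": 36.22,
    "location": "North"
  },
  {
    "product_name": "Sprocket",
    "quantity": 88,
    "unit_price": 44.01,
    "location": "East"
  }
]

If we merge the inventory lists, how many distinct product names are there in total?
5

Schema mapping: "sku_description" (warehouse_gamma) = "product_name" (warehouse_alpha) = product name

Products in warehouse_gamma: ['Nut', 'Widget']
Products in warehouse_alpha: ['Bolt', 'Sprocket', 'Washer']

Union (unique products): ['Bolt', 'Nut', 'Sprocket', 'Washer', 'Widget']
Count: 5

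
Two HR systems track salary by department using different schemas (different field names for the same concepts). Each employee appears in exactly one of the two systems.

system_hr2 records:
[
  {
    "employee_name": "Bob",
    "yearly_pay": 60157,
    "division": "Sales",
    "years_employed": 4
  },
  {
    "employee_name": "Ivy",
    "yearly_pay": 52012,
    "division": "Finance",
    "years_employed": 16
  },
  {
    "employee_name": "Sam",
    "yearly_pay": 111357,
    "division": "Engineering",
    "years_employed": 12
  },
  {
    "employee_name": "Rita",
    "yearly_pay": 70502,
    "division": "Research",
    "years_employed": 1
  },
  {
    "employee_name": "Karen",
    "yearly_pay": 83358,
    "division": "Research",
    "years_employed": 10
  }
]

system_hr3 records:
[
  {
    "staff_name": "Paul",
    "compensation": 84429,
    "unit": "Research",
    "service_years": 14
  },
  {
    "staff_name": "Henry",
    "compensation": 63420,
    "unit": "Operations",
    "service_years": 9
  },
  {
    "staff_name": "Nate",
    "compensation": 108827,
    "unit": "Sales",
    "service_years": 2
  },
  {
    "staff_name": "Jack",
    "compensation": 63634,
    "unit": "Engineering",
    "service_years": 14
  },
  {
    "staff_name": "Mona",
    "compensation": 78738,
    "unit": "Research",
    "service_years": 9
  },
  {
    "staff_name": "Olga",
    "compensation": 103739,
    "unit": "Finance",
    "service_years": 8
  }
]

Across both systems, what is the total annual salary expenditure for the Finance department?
155751

Schema mappings:
- "division" (system_hr2) = "unit" (system_hr3) = department
- "yearly_pay" (system_hr2) = "compensation" (system_hr3) = salary

Finance salaries from system_hr2: 52012
Finance salaries from system_hr3: 103739

Total: 52012 + 103739 = 155751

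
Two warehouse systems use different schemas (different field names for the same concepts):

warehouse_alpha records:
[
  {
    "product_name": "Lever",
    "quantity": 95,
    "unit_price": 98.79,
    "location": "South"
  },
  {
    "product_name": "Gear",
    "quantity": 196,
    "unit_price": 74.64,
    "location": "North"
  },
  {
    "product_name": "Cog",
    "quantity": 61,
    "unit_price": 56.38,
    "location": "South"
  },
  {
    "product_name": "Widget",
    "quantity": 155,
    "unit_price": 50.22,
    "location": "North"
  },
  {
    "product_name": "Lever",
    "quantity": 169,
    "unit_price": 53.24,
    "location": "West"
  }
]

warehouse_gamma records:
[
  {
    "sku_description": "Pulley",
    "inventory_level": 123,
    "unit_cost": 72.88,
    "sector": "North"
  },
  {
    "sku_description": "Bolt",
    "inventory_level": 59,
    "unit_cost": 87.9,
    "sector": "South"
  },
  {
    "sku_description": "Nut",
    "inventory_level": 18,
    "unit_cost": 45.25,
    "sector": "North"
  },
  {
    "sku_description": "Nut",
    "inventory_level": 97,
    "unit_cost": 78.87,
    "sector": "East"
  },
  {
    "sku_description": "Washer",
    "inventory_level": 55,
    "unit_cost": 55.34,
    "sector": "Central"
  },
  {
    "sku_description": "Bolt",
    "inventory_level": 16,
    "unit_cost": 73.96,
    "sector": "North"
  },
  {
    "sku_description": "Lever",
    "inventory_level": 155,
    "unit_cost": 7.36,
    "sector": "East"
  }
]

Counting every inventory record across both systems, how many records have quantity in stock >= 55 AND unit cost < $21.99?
1

Schema mappings:
- "quantity" (warehouse_alpha) = "inventory_level" (warehouse_gamma) = quantity
- "unit_price" (warehouse_alpha) = "unit_cost" (warehouse_gamma) = unit cost

Records meeting both conditions in warehouse_alpha: 0
Records meeting both conditions in warehouse_gamma: 1

Total: 0 + 1 = 1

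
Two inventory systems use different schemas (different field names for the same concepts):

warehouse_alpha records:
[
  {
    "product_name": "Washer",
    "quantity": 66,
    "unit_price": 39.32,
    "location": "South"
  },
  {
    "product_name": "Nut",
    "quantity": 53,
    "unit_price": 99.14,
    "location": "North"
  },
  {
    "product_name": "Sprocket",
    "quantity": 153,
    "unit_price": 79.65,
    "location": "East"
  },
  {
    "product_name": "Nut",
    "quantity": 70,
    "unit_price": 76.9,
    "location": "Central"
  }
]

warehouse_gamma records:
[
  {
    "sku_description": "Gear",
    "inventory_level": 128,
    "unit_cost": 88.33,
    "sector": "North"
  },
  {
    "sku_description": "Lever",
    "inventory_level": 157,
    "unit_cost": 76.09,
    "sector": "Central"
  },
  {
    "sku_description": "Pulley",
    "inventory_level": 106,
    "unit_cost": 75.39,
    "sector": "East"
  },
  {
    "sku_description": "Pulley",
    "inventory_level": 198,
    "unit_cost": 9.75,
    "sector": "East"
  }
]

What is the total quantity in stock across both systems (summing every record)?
931

To reconcile these schemas, identify the field holding the quantity in stock in each system:
1. In warehouse_alpha it is "quantity"
2. In warehouse_gamma it is "inventory_level"

From warehouse_alpha: 66 + 53 + 153 + 70 = 342
From warehouse_gamma: 128 + 157 + 106 + 198 = 589

Total: 342 + 589 = 931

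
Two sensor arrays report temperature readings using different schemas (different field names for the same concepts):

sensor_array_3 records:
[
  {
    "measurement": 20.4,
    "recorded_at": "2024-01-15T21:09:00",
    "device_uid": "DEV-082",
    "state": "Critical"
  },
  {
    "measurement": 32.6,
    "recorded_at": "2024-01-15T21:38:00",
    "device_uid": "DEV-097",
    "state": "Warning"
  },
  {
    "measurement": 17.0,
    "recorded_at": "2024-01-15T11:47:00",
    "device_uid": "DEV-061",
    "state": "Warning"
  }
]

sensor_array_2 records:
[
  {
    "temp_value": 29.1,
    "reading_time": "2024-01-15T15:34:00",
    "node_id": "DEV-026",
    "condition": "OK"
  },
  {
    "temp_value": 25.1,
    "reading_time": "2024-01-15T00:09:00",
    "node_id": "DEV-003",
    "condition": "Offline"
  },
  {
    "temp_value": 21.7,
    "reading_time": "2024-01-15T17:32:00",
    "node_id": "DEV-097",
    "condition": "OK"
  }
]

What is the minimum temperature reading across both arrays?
17.0

Schema mapping: "measurement" (sensor_array_3) = "temp_value" (sensor_array_2) = temperature reading

Minimum in sensor_array_3: 17.0
Minimum in sensor_array_2: 21.7

Overall minimum: min(17.0, 21.7) = 17.0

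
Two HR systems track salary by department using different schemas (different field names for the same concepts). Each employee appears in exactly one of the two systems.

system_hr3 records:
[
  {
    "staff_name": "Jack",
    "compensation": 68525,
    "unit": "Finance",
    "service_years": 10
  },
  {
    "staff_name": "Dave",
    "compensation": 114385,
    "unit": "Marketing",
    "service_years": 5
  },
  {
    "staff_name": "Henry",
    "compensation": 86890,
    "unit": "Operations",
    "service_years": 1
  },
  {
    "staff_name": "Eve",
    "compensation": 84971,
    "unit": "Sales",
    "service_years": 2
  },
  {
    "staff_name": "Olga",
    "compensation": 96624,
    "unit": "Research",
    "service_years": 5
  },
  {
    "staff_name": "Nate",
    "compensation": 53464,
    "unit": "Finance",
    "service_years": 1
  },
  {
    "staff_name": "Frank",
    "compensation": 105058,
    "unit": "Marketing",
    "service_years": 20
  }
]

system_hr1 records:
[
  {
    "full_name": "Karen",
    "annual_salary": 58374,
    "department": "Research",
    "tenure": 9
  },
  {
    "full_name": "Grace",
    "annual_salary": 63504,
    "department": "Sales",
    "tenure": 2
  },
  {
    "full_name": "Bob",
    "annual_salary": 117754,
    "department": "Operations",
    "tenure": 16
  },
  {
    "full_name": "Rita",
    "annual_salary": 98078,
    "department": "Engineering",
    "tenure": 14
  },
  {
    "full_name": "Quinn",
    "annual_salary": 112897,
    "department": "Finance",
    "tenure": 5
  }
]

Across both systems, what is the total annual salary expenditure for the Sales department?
148475

Schema mappings:
- "unit" (system_hr3) = "department" (system_hr1) = department
- "compensation" (system_hr3) = "annual_salary" (system_hr1) = salary

Sales salaries from system_hr3: 84971
Sales salaries from system_hr1: 63504

Total: 84971 + 63504 = 148475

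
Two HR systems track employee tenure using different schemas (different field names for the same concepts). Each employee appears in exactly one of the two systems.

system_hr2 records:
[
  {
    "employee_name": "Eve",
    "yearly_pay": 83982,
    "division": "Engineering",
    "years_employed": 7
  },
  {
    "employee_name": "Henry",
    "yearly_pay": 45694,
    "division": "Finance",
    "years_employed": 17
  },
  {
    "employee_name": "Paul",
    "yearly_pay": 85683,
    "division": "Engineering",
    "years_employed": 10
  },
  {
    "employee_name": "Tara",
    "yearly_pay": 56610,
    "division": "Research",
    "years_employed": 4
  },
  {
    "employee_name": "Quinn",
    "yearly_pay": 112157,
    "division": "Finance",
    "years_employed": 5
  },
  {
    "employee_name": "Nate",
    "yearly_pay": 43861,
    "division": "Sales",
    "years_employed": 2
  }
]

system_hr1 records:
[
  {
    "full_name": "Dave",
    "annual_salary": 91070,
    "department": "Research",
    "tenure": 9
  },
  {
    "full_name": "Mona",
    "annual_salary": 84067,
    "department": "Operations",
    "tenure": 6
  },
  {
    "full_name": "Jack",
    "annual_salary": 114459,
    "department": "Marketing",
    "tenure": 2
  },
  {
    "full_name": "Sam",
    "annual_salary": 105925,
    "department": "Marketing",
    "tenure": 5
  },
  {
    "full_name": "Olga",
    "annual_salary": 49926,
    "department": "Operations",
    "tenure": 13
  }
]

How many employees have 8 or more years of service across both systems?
4

Reconcile schemas: "years_employed" (system_hr2) = "tenure" (system_hr1) = years of service

From system_hr2: 2 employees with >= 8 years
From system_hr1: 2 employees with >= 8 years

Total: 2 + 2 = 4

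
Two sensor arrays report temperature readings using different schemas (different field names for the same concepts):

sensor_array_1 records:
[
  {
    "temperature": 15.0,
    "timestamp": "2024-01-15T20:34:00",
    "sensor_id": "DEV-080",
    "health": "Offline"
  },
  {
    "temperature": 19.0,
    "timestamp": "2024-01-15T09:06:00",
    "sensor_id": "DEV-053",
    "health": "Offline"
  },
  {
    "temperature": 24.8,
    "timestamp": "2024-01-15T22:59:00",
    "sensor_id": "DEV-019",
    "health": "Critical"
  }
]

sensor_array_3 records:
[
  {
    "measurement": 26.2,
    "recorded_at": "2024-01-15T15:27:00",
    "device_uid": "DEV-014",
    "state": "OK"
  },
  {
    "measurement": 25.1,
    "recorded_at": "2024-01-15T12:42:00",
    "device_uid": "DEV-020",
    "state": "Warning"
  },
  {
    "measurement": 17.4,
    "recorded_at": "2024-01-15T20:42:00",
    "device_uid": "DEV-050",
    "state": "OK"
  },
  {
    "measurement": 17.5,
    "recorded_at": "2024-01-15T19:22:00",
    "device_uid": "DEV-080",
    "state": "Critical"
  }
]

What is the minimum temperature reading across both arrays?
15.0

Schema mapping: "temperature" (sensor_array_1) = "measurement" (sensor_array_3) = temperature reading

Minimum in sensor_array_1: 15.0
Minimum in sensor_array_3: 17.4

Overall minimum: min(15.0, 17.4) = 15.0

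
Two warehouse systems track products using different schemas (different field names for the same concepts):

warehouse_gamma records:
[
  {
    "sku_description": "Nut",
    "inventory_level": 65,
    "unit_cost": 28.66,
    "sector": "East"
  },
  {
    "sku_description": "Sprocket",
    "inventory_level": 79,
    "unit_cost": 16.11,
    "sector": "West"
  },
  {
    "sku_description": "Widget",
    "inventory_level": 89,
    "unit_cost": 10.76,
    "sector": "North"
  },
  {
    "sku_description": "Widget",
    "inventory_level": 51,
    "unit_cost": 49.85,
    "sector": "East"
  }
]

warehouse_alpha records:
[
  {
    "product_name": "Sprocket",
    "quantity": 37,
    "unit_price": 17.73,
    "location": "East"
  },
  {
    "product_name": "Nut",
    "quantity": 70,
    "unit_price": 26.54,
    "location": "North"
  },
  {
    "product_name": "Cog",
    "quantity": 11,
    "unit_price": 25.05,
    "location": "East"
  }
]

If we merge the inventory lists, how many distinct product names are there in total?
4

Schema mapping: "sku_description" (warehouse_gamma) = "product_name" (warehouse_alpha) = product name

Products in warehouse_gamma: ['Nut', 'Sprocket', 'Widget']
Products in warehouse_alpha: ['Cog', 'Nut', 'Sprocket']

Union (unique products): ['Cog', 'Nut', 'Sprocket', 'Widget']
Count: 4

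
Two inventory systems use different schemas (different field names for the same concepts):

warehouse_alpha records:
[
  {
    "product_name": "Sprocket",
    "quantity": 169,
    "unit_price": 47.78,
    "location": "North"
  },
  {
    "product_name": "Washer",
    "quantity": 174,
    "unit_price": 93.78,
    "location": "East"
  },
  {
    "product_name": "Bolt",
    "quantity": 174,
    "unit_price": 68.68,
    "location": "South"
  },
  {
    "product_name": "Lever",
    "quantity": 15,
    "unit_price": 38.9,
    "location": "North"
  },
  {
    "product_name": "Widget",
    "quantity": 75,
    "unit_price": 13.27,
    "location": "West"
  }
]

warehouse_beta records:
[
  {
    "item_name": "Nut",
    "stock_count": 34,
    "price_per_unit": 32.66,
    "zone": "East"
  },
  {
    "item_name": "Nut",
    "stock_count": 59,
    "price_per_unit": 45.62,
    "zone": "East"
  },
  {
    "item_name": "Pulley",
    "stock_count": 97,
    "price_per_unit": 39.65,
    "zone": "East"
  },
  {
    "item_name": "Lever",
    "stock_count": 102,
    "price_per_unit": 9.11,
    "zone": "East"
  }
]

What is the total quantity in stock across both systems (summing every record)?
899

To reconcile these schemas, identify the field holding the quantity in stock in each system:
1. In warehouse_alpha it is "quantity"
2. In warehouse_beta it is "stock_count"

From warehouse_alpha: 169 + 174 + 174 + 15 + 75 = 607
From warehouse_beta: 34 + 59 + 97 + 102 = 292

Total: 607 + 292 = 899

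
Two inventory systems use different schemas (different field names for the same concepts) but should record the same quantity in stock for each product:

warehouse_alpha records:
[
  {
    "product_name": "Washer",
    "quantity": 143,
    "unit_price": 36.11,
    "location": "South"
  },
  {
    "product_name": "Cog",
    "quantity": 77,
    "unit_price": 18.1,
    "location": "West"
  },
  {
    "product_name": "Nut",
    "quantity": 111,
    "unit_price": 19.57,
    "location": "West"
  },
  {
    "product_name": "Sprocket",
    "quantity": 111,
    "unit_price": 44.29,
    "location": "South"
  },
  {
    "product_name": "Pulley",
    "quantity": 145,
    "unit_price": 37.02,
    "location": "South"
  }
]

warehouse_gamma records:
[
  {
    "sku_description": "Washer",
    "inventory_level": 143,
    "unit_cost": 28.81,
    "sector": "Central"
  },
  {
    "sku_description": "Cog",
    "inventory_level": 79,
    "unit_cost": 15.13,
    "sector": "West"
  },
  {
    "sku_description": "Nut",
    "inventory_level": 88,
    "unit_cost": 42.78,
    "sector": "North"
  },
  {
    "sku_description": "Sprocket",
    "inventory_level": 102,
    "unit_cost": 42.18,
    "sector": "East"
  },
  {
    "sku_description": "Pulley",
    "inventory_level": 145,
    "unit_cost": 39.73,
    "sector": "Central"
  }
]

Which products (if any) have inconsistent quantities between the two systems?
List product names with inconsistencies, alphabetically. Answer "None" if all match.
Cog, Nut, Sprocket

Schema mappings:
- "product_name" (warehouse_alpha) = "sku_description" (warehouse_gamma) = product name
- "quantity" (warehouse_alpha) = "inventory_level" (warehouse_gamma) = quantity

Comparison:
  Washer: 143 vs 143 - MATCH
  Cog: 77 vs 79 - MISMATCH
  Nut: 111 vs 88 - MISMATCH
  Sprocket: 111 vs 102 - MISMATCH
  Pulley: 145 vs 145 - MATCH

Products with inconsistencies: Cog, Nut, Sprocket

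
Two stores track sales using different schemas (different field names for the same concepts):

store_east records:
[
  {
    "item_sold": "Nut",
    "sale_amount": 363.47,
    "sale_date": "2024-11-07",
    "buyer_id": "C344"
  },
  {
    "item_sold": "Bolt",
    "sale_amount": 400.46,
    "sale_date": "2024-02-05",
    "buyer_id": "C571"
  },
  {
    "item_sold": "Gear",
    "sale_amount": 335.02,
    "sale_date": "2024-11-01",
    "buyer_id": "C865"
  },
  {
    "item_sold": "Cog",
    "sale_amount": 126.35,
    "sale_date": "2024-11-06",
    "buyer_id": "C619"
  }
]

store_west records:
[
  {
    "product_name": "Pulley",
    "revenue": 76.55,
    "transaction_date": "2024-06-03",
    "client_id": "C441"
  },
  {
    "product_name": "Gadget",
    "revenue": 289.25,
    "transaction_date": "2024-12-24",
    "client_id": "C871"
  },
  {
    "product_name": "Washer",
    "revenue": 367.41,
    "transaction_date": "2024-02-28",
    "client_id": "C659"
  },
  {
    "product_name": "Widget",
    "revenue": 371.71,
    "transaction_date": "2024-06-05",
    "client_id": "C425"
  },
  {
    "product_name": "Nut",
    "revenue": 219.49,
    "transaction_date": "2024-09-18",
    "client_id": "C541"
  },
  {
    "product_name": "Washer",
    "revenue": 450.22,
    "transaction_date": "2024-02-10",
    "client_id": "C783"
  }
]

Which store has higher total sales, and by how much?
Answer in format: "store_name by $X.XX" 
store_west by $549.33

Schema mapping: "sale_amount" (store_east) = "revenue" (store_west) = sale amount

Total for store_east: 1225.30
Total for store_west: 1774.63

Difference: |1225.30 - 1774.63| = 549.33
store_west has higher sales by $549.33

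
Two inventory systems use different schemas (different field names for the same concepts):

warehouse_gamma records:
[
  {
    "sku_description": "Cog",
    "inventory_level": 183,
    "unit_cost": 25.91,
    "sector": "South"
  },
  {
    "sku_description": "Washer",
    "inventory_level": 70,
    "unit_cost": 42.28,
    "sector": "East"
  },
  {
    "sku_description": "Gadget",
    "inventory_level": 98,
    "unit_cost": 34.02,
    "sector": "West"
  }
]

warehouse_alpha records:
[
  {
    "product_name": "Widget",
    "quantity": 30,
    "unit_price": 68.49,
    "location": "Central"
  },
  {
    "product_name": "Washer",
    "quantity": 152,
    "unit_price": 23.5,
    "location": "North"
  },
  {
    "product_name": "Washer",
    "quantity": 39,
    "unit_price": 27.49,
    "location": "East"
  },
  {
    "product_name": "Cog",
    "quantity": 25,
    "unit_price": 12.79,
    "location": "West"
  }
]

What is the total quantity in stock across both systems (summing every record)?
597

To reconcile these schemas, identify the field holding the quantity in stock in each system:
1. In warehouse_gamma it is "inventory_level"
2. In warehouse_alpha it is "quantity"

From warehouse_gamma: 183 + 70 + 98 = 351
From warehouse_alpha: 30 + 152 + 39 + 25 = 246

Total: 351 + 246 = 597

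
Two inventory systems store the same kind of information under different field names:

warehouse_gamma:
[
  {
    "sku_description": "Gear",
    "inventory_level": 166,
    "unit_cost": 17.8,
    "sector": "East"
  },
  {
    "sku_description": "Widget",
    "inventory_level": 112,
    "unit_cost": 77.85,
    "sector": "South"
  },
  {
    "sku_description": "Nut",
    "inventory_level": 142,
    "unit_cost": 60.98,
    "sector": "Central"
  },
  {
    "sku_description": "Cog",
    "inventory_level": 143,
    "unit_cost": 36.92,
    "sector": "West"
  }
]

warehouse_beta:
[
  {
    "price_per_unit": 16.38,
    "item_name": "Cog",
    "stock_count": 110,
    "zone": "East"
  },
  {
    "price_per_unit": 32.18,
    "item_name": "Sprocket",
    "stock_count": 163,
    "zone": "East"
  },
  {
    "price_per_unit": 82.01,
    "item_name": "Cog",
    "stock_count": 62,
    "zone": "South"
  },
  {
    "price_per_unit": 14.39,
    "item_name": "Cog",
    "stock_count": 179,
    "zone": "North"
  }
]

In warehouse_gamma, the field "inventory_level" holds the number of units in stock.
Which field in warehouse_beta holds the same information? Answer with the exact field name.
stock_count

In warehouse_gamma, "inventory_level" holds the number of units in stock.
The fields in warehouse_beta are: "price_per_unit", "item_name", "stock_count", "zone".
"stock_count" is the match: the name refers to the same concept and its values are whole-number counts (e.g. 110, 163).
The other fields ("price_per_unit", "item_name", "zone") hold different kinds of data.

So "inventory_level" in warehouse_gamma corresponds to "stock_count" in warehouse_beta.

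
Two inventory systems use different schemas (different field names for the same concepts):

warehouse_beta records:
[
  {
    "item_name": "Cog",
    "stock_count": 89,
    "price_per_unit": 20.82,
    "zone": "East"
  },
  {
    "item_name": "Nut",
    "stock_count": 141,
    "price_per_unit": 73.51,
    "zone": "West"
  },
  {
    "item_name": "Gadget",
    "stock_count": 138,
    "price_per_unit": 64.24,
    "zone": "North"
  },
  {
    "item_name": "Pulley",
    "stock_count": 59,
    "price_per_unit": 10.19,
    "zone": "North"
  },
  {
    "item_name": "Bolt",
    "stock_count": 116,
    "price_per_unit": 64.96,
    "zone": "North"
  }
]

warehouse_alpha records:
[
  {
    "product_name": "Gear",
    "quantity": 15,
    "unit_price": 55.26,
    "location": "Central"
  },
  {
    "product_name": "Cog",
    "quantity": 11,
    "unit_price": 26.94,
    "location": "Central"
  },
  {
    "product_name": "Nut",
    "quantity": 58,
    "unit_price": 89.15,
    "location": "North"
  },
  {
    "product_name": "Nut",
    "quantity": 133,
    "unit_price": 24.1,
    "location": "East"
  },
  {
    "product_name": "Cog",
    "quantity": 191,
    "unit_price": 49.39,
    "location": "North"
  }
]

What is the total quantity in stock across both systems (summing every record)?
951

To reconcile these schemas, identify the field holding the quantity in stock in each system:
1. In warehouse_beta it is "stock_count"
2. In warehouse_alpha it is "quantity"

From warehouse_beta: 89 + 141 + 138 + 59 + 116 = 543
From warehouse_alpha: 15 + 11 + 58 + 133 + 191 = 408

Total: 543 + 408 = 951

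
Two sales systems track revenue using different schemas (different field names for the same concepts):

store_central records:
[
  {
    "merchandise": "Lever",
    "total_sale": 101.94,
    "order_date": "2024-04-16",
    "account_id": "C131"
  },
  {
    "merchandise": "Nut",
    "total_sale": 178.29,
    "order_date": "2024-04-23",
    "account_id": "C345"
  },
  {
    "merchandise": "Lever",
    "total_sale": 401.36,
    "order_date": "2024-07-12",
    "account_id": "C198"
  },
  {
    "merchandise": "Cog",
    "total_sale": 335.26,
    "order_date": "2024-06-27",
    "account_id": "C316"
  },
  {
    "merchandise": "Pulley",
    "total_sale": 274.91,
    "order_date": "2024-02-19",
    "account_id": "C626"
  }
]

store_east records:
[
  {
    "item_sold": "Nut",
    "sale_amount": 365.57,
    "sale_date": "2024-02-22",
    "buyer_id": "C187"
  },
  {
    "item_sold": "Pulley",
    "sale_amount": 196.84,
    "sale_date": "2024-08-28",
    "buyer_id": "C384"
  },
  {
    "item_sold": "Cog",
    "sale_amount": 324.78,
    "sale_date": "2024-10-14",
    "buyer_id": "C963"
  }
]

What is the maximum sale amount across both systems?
401.36

Reconcile: "total_sale" (store_central) = "sale_amount" (store_east) = sale amount

Maximum in store_central: 401.36
Maximum in store_east: 365.57

Overall maximum: max(401.36, 365.57) = 401.36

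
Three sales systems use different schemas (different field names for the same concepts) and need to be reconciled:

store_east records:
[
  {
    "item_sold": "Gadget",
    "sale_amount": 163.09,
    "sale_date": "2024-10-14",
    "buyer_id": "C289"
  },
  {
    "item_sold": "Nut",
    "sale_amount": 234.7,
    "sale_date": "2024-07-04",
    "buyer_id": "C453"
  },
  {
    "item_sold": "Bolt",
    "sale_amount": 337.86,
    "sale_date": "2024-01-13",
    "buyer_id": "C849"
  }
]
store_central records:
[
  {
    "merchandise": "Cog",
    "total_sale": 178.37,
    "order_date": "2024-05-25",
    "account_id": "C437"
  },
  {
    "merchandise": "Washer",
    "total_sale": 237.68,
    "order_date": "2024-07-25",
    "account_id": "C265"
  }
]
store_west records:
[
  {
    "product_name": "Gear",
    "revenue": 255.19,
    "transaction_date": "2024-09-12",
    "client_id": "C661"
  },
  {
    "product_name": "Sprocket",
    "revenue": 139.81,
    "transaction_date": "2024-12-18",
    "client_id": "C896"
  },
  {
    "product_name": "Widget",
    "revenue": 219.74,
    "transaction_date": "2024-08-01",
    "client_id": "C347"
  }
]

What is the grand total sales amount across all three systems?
1766.44

Schema reconciliation - all amount fields map to sale amount:

store_east (sale_amount): 735.65
store_central (total_sale): 416.05
store_west (revenue): 614.74

Grand total: 1766.44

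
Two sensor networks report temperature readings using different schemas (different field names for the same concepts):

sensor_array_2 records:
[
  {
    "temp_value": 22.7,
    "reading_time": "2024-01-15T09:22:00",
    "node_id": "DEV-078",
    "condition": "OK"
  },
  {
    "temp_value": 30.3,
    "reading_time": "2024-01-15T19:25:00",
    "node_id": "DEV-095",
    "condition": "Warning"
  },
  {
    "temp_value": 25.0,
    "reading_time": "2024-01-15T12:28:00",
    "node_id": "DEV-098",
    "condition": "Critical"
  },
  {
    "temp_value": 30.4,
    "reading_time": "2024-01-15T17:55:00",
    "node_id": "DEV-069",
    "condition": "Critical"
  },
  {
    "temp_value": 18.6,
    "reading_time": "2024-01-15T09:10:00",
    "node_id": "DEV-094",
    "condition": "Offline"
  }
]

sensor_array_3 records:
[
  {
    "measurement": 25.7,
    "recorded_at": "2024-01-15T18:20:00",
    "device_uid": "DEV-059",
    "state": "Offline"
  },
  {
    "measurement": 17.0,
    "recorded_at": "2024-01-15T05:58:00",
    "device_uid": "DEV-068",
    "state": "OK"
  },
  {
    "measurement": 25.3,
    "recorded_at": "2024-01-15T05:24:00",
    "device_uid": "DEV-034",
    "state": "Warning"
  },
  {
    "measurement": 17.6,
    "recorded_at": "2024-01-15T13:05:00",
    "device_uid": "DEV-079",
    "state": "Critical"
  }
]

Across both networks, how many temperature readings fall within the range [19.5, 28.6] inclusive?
4

Schema mapping: "temp_value" (sensor_array_2) = "measurement" (sensor_array_3) = temperature

Readings in [19.5, 28.6] from sensor_array_2: 2
Readings in [19.5, 28.6] from sensor_array_3: 2

Total count: 2 + 2 = 4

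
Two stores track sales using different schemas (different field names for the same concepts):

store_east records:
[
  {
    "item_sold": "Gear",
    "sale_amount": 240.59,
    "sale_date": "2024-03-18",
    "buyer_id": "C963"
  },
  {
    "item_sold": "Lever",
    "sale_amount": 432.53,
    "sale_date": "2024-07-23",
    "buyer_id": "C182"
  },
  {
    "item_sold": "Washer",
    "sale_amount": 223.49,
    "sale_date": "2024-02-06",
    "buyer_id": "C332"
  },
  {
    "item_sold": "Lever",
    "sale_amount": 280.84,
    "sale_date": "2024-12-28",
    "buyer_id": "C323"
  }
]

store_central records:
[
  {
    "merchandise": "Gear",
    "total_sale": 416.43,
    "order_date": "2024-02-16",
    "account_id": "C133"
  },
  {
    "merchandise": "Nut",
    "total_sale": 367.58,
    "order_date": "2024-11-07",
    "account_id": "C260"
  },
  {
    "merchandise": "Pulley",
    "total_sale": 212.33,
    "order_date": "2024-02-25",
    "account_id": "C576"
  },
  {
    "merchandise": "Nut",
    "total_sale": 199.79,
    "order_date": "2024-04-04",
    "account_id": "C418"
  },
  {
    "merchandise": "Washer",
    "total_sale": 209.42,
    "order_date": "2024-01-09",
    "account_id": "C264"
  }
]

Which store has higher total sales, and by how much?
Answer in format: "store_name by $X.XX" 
store_central by $228.10

Schema mapping: "sale_amount" (store_east) = "total_sale" (store_central) = sale amount

Total for store_east: 1177.45
Total for store_central: 1405.55

Difference: |1177.45 - 1405.55| = 228.10
store_central has higher sales by $228.10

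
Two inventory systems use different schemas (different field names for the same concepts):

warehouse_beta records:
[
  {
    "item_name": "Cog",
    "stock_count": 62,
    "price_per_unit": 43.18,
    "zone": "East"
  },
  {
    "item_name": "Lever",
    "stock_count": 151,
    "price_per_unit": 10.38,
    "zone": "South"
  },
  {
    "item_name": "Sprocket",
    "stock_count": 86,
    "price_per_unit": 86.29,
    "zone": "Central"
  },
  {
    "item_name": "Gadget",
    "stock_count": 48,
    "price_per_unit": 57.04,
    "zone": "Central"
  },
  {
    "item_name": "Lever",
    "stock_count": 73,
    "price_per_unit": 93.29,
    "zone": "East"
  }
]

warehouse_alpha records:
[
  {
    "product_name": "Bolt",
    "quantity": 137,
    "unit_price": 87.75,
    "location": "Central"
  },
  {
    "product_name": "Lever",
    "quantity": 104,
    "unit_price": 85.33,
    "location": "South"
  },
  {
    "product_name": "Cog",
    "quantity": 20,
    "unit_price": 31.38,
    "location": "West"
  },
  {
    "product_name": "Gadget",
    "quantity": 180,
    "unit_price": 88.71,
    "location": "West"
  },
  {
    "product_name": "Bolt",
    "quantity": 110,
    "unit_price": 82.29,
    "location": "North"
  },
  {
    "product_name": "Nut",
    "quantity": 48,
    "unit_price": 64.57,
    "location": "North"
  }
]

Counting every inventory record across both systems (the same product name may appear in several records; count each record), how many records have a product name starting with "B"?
2

Schema mapping: "item_name" (warehouse_beta) = "product_name" (warehouse_alpha) = product name

Records with product name starting with "B" in warehouse_beta: 0
Records with product name starting with "B" in warehouse_alpha: 2

Total: 0 + 2 = 2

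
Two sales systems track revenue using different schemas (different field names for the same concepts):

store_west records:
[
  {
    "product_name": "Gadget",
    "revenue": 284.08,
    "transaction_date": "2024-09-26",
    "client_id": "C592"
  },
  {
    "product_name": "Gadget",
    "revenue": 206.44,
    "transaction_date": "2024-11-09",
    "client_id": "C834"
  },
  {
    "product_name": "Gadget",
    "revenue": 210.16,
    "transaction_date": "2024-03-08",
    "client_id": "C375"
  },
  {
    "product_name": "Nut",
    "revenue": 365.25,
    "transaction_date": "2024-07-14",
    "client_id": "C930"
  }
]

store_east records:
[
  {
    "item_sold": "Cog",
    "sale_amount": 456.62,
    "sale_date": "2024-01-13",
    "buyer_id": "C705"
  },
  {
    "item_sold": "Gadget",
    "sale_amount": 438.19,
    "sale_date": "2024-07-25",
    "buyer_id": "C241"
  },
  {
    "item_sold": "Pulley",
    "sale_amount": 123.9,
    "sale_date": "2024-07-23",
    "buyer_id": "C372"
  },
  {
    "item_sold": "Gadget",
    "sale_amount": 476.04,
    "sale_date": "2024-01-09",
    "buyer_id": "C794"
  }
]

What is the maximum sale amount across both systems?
476.04

Reconcile: "revenue" (store_west) = "sale_amount" (store_east) = sale amount

Maximum in store_west: 365.25
Maximum in store_east: 476.04

Overall maximum: max(365.25, 476.04) = 476.04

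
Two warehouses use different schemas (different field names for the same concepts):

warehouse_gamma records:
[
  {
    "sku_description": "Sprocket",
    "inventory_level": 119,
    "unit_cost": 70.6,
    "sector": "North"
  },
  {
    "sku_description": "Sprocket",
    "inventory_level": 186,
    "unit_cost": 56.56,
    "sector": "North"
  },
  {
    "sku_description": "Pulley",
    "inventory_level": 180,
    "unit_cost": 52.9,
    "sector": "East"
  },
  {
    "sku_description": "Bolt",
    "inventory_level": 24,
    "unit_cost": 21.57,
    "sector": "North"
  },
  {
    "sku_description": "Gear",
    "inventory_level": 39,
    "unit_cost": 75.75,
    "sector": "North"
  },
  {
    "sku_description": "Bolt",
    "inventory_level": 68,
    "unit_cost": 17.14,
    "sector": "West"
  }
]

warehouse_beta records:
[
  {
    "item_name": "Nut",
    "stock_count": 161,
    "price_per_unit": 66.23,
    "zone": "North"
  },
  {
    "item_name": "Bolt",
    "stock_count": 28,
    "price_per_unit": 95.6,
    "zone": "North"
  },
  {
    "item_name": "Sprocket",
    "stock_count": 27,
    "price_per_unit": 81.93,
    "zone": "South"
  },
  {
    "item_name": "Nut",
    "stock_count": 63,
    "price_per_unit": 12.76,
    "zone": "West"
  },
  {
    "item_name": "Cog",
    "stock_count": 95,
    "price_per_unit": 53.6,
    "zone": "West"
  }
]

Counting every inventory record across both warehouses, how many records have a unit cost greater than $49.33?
8

Schema mapping: "unit_cost" (warehouse_gamma) = "price_per_unit" (warehouse_beta) = unit cost

Records > $49.33 in warehouse_gamma: 4
Records > $49.33 in warehouse_beta: 4

Total count: 4 + 4 = 8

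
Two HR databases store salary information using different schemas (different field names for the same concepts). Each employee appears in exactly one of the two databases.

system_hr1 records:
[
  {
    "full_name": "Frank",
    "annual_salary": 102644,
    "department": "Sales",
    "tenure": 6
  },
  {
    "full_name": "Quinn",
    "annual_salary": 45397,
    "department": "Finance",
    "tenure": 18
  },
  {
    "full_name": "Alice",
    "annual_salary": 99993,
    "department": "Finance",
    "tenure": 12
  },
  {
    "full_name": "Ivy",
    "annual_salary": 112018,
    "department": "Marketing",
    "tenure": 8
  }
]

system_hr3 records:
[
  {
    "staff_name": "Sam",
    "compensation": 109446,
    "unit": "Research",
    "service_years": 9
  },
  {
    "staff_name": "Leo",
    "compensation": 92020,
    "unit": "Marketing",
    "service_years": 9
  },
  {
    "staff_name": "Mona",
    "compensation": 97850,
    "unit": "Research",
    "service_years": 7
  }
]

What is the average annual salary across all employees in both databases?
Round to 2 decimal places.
94195.43

Schema mapping: "annual_salary" (system_hr1) = "compensation" (system_hr3) = annual salary

All salaries: [102644, 45397, 99993, 112018, 109446, 92020, 97850]
Sum: 659368
Count: 7
Average: 659368 / 7 = 94195.43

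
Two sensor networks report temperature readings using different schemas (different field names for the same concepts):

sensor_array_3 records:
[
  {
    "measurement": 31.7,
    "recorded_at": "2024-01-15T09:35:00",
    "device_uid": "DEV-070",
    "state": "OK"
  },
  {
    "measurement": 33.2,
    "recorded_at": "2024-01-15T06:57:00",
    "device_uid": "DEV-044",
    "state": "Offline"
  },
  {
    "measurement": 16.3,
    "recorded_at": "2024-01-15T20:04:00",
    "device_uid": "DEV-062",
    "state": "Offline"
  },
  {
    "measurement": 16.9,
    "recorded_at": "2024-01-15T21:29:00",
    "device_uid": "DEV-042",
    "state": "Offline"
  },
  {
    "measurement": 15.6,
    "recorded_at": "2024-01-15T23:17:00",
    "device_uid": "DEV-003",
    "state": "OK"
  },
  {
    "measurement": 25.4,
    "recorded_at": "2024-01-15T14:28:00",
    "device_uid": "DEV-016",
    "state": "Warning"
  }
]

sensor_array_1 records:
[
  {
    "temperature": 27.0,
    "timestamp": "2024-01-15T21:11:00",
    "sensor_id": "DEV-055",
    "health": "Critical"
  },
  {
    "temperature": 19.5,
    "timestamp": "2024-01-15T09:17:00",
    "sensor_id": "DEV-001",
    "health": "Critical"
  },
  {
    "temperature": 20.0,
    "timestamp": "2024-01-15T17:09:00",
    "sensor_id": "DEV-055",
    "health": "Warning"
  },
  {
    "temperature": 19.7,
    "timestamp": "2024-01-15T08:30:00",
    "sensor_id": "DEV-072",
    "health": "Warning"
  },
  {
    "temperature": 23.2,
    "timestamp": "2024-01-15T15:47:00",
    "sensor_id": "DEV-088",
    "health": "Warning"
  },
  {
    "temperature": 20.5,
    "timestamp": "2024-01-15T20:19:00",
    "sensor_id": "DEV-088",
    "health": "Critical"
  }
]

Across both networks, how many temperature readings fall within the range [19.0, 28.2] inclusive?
7

Schema mapping: "measurement" (sensor_array_3) = "temperature" (sensor_array_1) = temperature

Readings in [19.0, 28.2] from sensor_array_3: 1
Readings in [19.0, 28.2] from sensor_array_1: 6

Total count: 1 + 6 = 7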